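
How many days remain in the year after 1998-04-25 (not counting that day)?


Day of year: 115 of 365
Remaining = 365 - 115

250 days


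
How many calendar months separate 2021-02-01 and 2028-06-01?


From February 2021 to June 2028
7 years * 12 = 84 months, plus 4 months = 88

88 months


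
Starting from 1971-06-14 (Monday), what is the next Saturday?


Current: Monday
Target: Saturday
Days ahead: 5

Next Saturday: 1971-06-19


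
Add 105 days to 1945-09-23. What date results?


Start: 1945-09-23, add 105 days
September 1945 has 30 days: 30 - 23 = 7 days to September 30 -> 98 left
October 1945 has 31 days -> 67 left
November 1945 has 30 days -> 37 left
December 1945 has 31 days -> 6 left
January 1946: 6 <= 31 -> lands on January 6

Result: 1946-01-06


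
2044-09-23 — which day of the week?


Date: September 23, 2044
Anchor: Jan 1, 2044. With p = 2044 - 1 = 2043: (p + p//4 - p//100 + p//400) mod 7 = (2043 + 510 - 20 + 5) mod 7 = 2538 mod 7 = 4 -> Friday (Mon=0 ... Sun=6)
Days before September (Jan-Aug): 244; offset = 244 + 23 - 1 = 266
Weekday index = (4 + 266) mod 7 = 4

Day of the week: Friday


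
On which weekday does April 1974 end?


April 1974 has 30 days
Anchor: Jan 1, 1974. With p = 1974 - 1 = 1973: (p + p//4 - p//100 + p//400) mod 7 = (1973 + 493 - 19 + 4) mod 7 = 2451 mod 7 = 1 -> Tuesday (Mon=0 ... Sun=6)
Days before April (Jan-Mar): 90; April 1 index = (1 + 90) mod 7 = 0 -> Monday
Last day offset: 30 - 1 = 29 days
Weekday index = (0 + 29) mod 7 = 1

Tuesday, April 30


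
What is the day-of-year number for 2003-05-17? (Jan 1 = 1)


Date: May 17, 2003
Days in months 1 through 4: 120
Plus 17 days in May

Day of year: 137


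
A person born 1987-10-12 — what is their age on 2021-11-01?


Birth: 1987-10-12
Reference: 2021-11-01
Year difference: 2021 - 1987 = 34

34 years old


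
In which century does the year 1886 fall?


Century = (year - 1) // 100 + 1
= (1886 - 1) // 100 + 1
= 1885 // 100 + 1
= 18 + 1

19th century


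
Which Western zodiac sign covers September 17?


Date: September 17
Conventional tropical zodiac dates: Virgo from August 23 onward; Libra starts September 23
September 17 falls within the Virgo range

Virgo


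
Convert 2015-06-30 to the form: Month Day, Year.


ISO 2015-06-30 parses as year=2015, month=06, day=30
Month 6 -> June

June 30, 2015


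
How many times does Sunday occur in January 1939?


January 1939 has 31 days
Anchor: Jan 1, 1939. With p = 1939 - 1 = 1938: (p + p//4 - p//100 + p//400) mod 7 = (1938 + 484 - 19 + 4) mod 7 = 2407 mod 7 = 6 -> Sunday (Mon=0 ... Sun=6)
January 1 is the anchor itself -> Sunday
First Sunday is January 1
Sundays: 1, 8, 15, 22, 29

5 Sundays


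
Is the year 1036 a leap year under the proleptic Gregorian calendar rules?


Gregorian leap year rule: divisible by 4, but not by 100, unless also by 400.
1036 is divisible by 4 but not 100 -> leap year

Yes


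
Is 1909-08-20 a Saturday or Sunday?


Anchor: Jan 1, 1909. With p = 1909 - 1 = 1908: (p + p//4 - p//100 + p//400) mod 7 = (1908 + 477 - 19 + 4) mod 7 = 2370 mod 7 = 4 -> Friday (Mon=0 ... Sun=6)
Day of year: 232; offset = 231
Weekday index = (4 + 231) mod 7 = 4 -> Friday
Weekend days: Saturday, Sunday

No


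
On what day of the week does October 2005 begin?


Target: October 1, 2005
Anchor: Jan 1, 2005. With p = 2005 - 1 = 2004: (p + p//4 - p//100 + p//400) mod 7 = (2004 + 501 - 20 + 5) mod 7 = 2490 mod 7 = 5 -> Saturday (Mon=0 ... Sun=6)
Days before October (Jan-Sep): 273 days
Weekday index = (5 + 273) mod 7 = 5

Saturday


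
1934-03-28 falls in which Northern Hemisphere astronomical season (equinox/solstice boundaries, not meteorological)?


Date: March 28
Astronomical Spring (approx.; exact equinox/solstice day varies by year): March 20 to June 20
March 28 falls within the Spring window

Spring


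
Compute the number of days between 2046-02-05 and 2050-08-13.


From 2046-02-05 to 2050-08-13
2046-02-05: days before February = 31; day of year = 31 + 5 = 36
2050-08-13: days before August = 31 + 28 + 31 + 30 + 31 + 30 + 31 = 212 (2050 is not a leap year); day of year = 212 + 13 = 225
Rest of 2046: 365 - 36 = 329
Full years 2047 (365), 2048 (366), 2049 (365): 1096
Total = 329 + 1096 + 225 = 1650

1650 days


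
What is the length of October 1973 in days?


October 1973

31 days


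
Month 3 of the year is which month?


Month 3 of 12

March


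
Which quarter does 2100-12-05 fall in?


Month: December (month 12)
Q1: Jan-Mar, Q2: Apr-Jun, Q3: Jul-Sep, Q4: Oct-Dec

Q4


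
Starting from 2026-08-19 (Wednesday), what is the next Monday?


Current: Wednesday
Target: Monday
Days ahead: 5

Next Monday: 2026-08-24


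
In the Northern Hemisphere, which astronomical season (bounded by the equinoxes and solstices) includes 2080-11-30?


Date: November 30
Astronomical Autumn (approx.; exact equinox/solstice day varies by year): September 22 to December 20
November 30 falls within the Autumn window

Autumn


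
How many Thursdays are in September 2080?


September 2080 has 30 days
Anchor: Jan 1, 2080. With p = 2080 - 1 = 2079: (p + p//4 - p//100 + p//400) mod 7 = (2079 + 519 - 20 + 5) mod 7 = 2583 mod 7 = 0 -> Monday (Mon=0 ... Sun=6)
Days before September (Jan-Aug): 244; September 1 index = (0 + 244) mod 7 = 6 -> Sunday
First Thursday is September 5
Thursdays: 5, 12, 19, 26

4 Thursdays


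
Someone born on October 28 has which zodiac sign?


Date: October 28
Conventional tropical zodiac dates: Scorpio from October 23 onward; Sagittarius starts November 22
October 28 falls within the Scorpio range

Scorpio


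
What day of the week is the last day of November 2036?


November 2036 has 30 days
Anchor: Jan 1, 2036. With p = 2036 - 1 = 2035: (p + p//4 - p//100 + p//400) mod 7 = (2035 + 508 - 20 + 5) mod 7 = 2528 mod 7 = 1 -> Tuesday (Mon=0 ... Sun=6)
Days before November (Jan-Oct): 305; November 1 index = (1 + 305) mod 7 = 5 -> Saturday
Last day offset: 30 - 1 = 29 days
Weekday index = (5 + 29) mod 7 = 6

Sunday, November 30


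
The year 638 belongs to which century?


Century = (year - 1) // 100 + 1
= (638 - 1) // 100 + 1
= 637 // 100 + 1
= 6 + 1

7th century


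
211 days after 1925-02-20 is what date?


Start: 1925-02-20, add 211 days
February 1925 has 28 days: 28 - 20 = 8 days to February 28 -> 203 left
March 1925 has 31 days -> 172 left
April 1925 has 30 days -> 142 left
May 1925 has 31 days -> 111 left
June 1925 has 30 days -> 81 left
July 1925 has 31 days -> 50 left
August 1925 has 31 days -> 19 left
September 1925: 19 <= 30 -> lands on September 19

Result: 1925-09-19


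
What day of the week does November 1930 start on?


Target: November 1, 1930
Anchor: Jan 1, 1930. With p = 1930 - 1 = 1929: (p + p//4 - p//100 + p//400) mod 7 = (1929 + 482 - 19 + 4) mod 7 = 2396 mod 7 = 2 -> Wednesday (Mon=0 ... Sun=6)
Days before November (Jan-Oct): 304 days
Weekday index = (2 + 304) mod 7 = 5

Saturday


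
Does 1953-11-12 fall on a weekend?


Anchor: Jan 1, 1953. With p = 1953 - 1 = 1952: (p + p//4 - p//100 + p//400) mod 7 = (1952 + 488 - 19 + 4) mod 7 = 2425 mod 7 = 3 -> Thursday (Mon=0 ... Sun=6)
Day of year: 316; offset = 315
Weekday index = (3 + 315) mod 7 = 3 -> Thursday
Weekend days: Saturday, Sunday

No


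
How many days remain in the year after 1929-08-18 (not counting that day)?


Day of year: 230 of 365
Remaining = 365 - 230

135 days


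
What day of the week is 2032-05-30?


Date: May 30, 2032
Anchor: Jan 1, 2032. With p = 2032 - 1 = 2031: (p + p//4 - p//100 + p//400) mod 7 = (2031 + 507 - 20 + 5) mod 7 = 2523 mod 7 = 3 -> Thursday (Mon=0 ... Sun=6)
Days before May (Jan-Apr): 121; offset = 121 + 30 - 1 = 150
Weekday index = (3 + 150) mod 7 = 6

Day of the week: Sunday


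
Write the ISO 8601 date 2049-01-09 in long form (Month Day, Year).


ISO 2049-01-09 parses as year=2049, month=01, day=09
Month 1 -> January

January 9, 2049


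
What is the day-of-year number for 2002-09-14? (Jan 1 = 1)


Date: September 14, 2002
Days in months 1 through 8: 243
Plus 14 days in September

Day of year: 257


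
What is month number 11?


Month 11 of 12

November


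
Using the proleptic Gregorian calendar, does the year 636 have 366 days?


Gregorian leap year rule: divisible by 4, but not by 100, unless also by 400.
636 is divisible by 4 but not 100 -> leap year

Yes


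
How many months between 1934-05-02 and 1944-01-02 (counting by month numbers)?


From May 1934 to January 1944
10 years * 12 = 120 months, minus 4 months = 116

116 months


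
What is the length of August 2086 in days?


August 2086

31 days


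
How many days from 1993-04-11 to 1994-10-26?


From 1993-04-11 to 1994-10-26
1993-04-11: days before April = 31 + 28 + 31 = 90 (1993 is not a leap year); day of year = 90 + 11 = 101
1994-10-26: days before October = 31 + 28 + 31 + 30 + 31 + 30 + 31 + 31 + 30 = 273 (1994 is not a leap year); day of year = 273 + 26 = 299
Rest of 1993: 365 - 101 = 264
Total = 264 + 299 = 563

563 days


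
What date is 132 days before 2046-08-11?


Start: 2046-08-11, subtract 132 days
Back 11 days from August 11 reaches July 31, 2046 -> 121 left
July 2046 has 31 days -> back to June 30, 2046 -> 90 left
June 2046 has 30 days -> back to May 31, 2046 -> 60 left
May 2046 has 31 days -> back to April 30, 2046 -> 29 left
April 2046: 30 - 29 = 1 -> lands on April 1

Result: 2046-04-01


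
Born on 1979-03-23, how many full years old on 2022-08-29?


Birth: 1979-03-23
Reference: 2022-08-29
Year difference: 2022 - 1979 = 43

43 years old


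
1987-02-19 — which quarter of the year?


Month: February (month 2)
Q1: Jan-Mar, Q2: Apr-Jun, Q3: Jul-Sep, Q4: Oct-Dec

Q1


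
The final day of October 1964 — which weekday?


October 1964 has 31 days
Anchor: Jan 1, 1964. With p = 1964 - 1 = 1963: (p + p//4 - p//100 + p//400) mod 7 = (1963 + 490 - 19 + 4) mod 7 = 2438 mod 7 = 2 -> Wednesday (Mon=0 ... Sun=6)
Days before October (Jan-Sep): 274; October 1 index = (2 + 274) mod 7 = 3 -> Thursday
Last day offset: 31 - 1 = 30 days
Weekday index = (3 + 30) mod 7 = 5

Saturday, October 31


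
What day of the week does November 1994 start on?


Target: November 1, 1994
Anchor: Jan 1, 1994. With p = 1994 - 1 = 1993: (p + p//4 - p//100 + p//400) mod 7 = (1993 + 498 - 19 + 4) mod 7 = 2476 mod 7 = 5 -> Saturday (Mon=0 ... Sun=6)
Days before November (Jan-Oct): 304 days
Weekday index = (5 + 304) mod 7 = 1

Tuesday


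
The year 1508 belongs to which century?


Century = (year - 1) // 100 + 1
= (1508 - 1) // 100 + 1
= 1507 // 100 + 1
= 15 + 1

16th century


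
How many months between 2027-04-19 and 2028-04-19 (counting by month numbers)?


From April 2027 to April 2028
1 year * 12 = 12 months = 12

12 months


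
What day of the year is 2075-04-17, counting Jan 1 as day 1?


Date: April 17, 2075
Days in months 1 through 3: 90
Plus 17 days in April

Day of year: 107


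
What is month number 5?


Month 5 of 12

May


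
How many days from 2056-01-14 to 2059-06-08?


From 2056-01-14 to 2059-06-08
2056-01-14: day of year = 14
2059-06-08: days before June = 31 + 28 + 31 + 30 + 31 = 151 (2059 is not a leap year); day of year = 151 + 8 = 159
Rest of 2056: 366 - 14 = 352
Full years 2057 (365), 2058 (365): 730
Total = 352 + 730 + 159 = 1241

1241 days


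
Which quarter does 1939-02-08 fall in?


Month: February (month 2)
Q1: Jan-Mar, Q2: Apr-Jun, Q3: Jul-Sep, Q4: Oct-Dec

Q1


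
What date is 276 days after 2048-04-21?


Start: 2048-04-21, add 276 days
April 2048 has 30 days: 30 - 21 = 9 days to April 30 -> 267 left
May 2048 has 31 days -> 236 left
June 2048 has 30 days -> 206 left
July 2048 has 31 days -> 175 left
August 2048 has 31 days -> 144 left
September 2048 has 30 days -> 114 left
October 2048 has 31 days -> 83 left
November 2048 has 30 days -> 53 left
December 2048 has 31 days -> 22 left
January 2049: 22 <= 31 -> lands on January 22

Result: 2049-01-22


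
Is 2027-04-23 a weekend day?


Anchor: Jan 1, 2027. With p = 2027 - 1 = 2026: (p + p//4 - p//100 + p//400) mod 7 = (2026 + 506 - 20 + 5) mod 7 = 2517 mod 7 = 4 -> Friday (Mon=0 ... Sun=6)
Day of year: 113; offset = 112
Weekday index = (4 + 112) mod 7 = 4 -> Friday
Weekend days: Saturday, Sunday

No


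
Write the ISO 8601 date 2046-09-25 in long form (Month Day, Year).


ISO 2046-09-25 parses as year=2046, month=09, day=25
Month 9 -> September

September 25, 2046


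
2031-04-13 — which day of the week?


Date: April 13, 2031
Anchor: Jan 1, 2031. With p = 2031 - 1 = 2030: (p + p//4 - p//100 + p//400) mod 7 = (2030 + 507 - 20 + 5) mod 7 = 2522 mod 7 = 2 -> Wednesday (Mon=0 ... Sun=6)
Days before April (Jan-Mar): 90; offset = 90 + 13 - 1 = 102
Weekday index = (2 + 102) mod 7 = 6

Day of the week: Sunday


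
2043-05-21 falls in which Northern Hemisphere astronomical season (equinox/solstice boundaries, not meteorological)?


Date: May 21
Astronomical Spring (approx.; exact equinox/solstice day varies by year): March 20 to June 20
May 21 falls within the Spring window

Spring


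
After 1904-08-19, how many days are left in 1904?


Day of year: 232 of 366
Remaining = 366 - 232

134 days


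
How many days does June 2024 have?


June 2024

30 days


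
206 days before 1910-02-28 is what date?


Start: 1910-02-28, subtract 206 days
Back 28 days from February 28 reaches January 31, 1910 -> 178 left
January 1910 has 31 days -> back to December 31, 1909 -> 147 left
December 1909 has 31 days -> back to November 30, 1909 -> 116 left
November 1909 has 30 days -> back to October 31, 1909 -> 86 left
October 1909 has 31 days -> back to September 30, 1909 -> 55 left
September 1909 has 30 days -> back to August 31, 1909 -> 25 left
August 1909: 31 - 25 = 6 -> lands on August 6

Result: 1909-08-06


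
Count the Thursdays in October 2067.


October 2067 has 31 days
Anchor: Jan 1, 2067. With p = 2067 - 1 = 2066: (p + p//4 - p//100 + p//400) mod 7 = (2066 + 516 - 20 + 5) mod 7 = 2567 mod 7 = 5 -> Saturday (Mon=0 ... Sun=6)
Days before October (Jan-Sep): 273; October 1 index = (5 + 273) mod 7 = 5 -> Saturday
First Thursday is October 6
Thursdays: 6, 13, 20, 27

4 Thursdays


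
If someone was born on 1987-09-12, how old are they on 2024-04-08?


Birth: 1987-09-12
Reference: 2024-04-08
Year difference: 2024 - 1987 = 37
Birthday not yet reached in 2024, subtract 1

36 years old


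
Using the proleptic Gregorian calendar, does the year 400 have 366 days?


Gregorian leap year rule: divisible by 4, but not by 100, unless also by 400.
400 is divisible by 400 -> leap year

Yes


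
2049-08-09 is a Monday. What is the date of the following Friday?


Current: Monday
Target: Friday
Days ahead: 4

Next Friday: 2049-08-13


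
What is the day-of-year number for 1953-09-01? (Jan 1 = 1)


Date: September 1, 1953
Days in months 1 through 8: 243
Plus 1 days in September

Day of year: 244


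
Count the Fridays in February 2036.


February 2036 has 29 days
Anchor: Jan 1, 2036. With p = 2036 - 1 = 2035: (p + p//4 - p//100 + p//400) mod 7 = (2035 + 508 - 20 + 5) mod 7 = 2528 mod 7 = 1 -> Tuesday (Mon=0 ... Sun=6)
Days before February (Jan): 31; February 1 index = (1 + 31) mod 7 = 4 -> Friday
First Friday is February 1
Fridays: 1, 8, 15, 22, 29

5 Fridays


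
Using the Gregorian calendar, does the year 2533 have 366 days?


Gregorian leap year rule: divisible by 4, but not by 100, unless also by 400.
2533 is not divisible by 4 -> not a leap year

No


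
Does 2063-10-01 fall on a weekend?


Anchor: Jan 1, 2063. With p = 2063 - 1 = 2062: (p + p//4 - p//100 + p//400) mod 7 = (2062 + 515 - 20 + 5) mod 7 = 2562 mod 7 = 0 -> Monday (Mon=0 ... Sun=6)
Day of year: 274; offset = 273
Weekday index = (0 + 273) mod 7 = 0 -> Monday
Weekend days: Saturday, Sunday

No


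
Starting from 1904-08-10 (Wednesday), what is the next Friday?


Current: Wednesday
Target: Friday
Days ahead: 2

Next Friday: 1904-08-12


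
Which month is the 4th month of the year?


Month 4 of 12

April


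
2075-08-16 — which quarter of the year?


Month: August (month 8)
Q1: Jan-Mar, Q2: Apr-Jun, Q3: Jul-Sep, Q4: Oct-Dec

Q3


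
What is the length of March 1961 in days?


March 1961

31 days


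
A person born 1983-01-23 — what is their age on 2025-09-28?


Birth: 1983-01-23
Reference: 2025-09-28
Year difference: 2025 - 1983 = 42

42 years old


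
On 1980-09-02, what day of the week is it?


Date: September 2, 1980
Anchor: Jan 1, 1980. With p = 1980 - 1 = 1979: (p + p//4 - p//100 + p//400) mod 7 = (1979 + 494 - 19 + 4) mod 7 = 2458 mod 7 = 1 -> Tuesday (Mon=0 ... Sun=6)
Days before September (Jan-Aug): 244; offset = 244 + 2 - 1 = 245
Weekday index = (1 + 245) mod 7 = 1

Day of the week: Tuesday


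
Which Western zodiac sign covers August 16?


Date: August 16
Conventional tropical zodiac dates: Leo from July 23 onward; Virgo starts August 23
August 16 falls within the Leo range

Leo


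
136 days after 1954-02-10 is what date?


Start: 1954-02-10, add 136 days
February 1954 has 28 days: 28 - 10 = 18 days to February 28 -> 118 left
March 1954 has 31 days -> 87 left
April 1954 has 30 days -> 57 left
May 1954 has 31 days -> 26 left
June 1954: 26 <= 30 -> lands on June 26

Result: 1954-06-26


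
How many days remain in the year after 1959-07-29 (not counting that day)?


Day of year: 210 of 365
Remaining = 365 - 210

155 days


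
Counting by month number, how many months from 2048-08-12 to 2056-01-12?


From August 2048 to January 2056
8 years * 12 = 96 months, minus 7 months = 89

89 months


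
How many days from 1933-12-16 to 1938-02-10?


From 1933-12-16 to 1938-02-10
1933-12-16: days before December = 31 + 28 + 31 + 30 + 31 + 30 + 31 + 31 + 30 + 31 + 30 = 334 (1933 is not a leap year); day of year = 334 + 16 = 350
1938-02-10: days before February = 31; day of year = 31 + 10 = 41
Rest of 1933: 365 - 350 = 15
Full years 1934 (365), 1935 (365), 1936 (366), 1937 (365): 1461
Total = 15 + 1461 + 41 = 1517

1517 days


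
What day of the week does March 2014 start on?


Target: March 1, 2014
Anchor: Jan 1, 2014. With p = 2014 - 1 = 2013: (p + p//4 - p//100 + p//400) mod 7 = (2013 + 503 - 20 + 5) mod 7 = 2501 mod 7 = 2 -> Wednesday (Mon=0 ... Sun=6)
Days before March (Jan-Feb): 59 days
Weekday index = (2 + 59) mod 7 = 5

Saturday


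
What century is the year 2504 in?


Century = (year - 1) // 100 + 1
= (2504 - 1) // 100 + 1
= 2503 // 100 + 1
= 25 + 1

26th century


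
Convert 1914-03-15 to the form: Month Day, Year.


ISO 1914-03-15 parses as year=1914, month=03, day=15
Month 3 -> March

March 15, 1914


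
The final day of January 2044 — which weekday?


January 2044 has 31 days
Anchor: Jan 1, 2044. With p = 2044 - 1 = 2043: (p + p//4 - p//100 + p//400) mod 7 = (2043 + 510 - 20 + 5) mod 7 = 2538 mod 7 = 4 -> Friday (Mon=0 ... Sun=6)
January 1 is the anchor itself -> Friday
Last day offset: 31 - 1 = 30 days
Weekday index = (4 + 30) mod 7 = 6

Sunday, January 31


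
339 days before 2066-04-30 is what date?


Start: 2066-04-30, subtract 339 days
Back 30 days from April 30 reaches March 31, 2066 -> 309 left
March 2066 has 31 days -> back to February 28, 2066 -> 278 left
February 2066 has 28 days -> back to January 31, 2066 -> 250 left
January 2066 has 31 days -> back to December 31, 2065 -> 219 left
December 2065 has 31 days -> back to November 30, 2065 -> 188 left
November 2065 has 30 days -> back to October 31, 2065 -> 158 left
October 2065 has 31 days -> back to September 30, 2065 -> 127 left
September 2065 has 30 days -> back to August 31, 2065 -> 97 left
August 2065 has 31 days -> back to July 31, 2065 -> 66 left
July 2065 has 31 days -> back to June 30, 2065 -> 35 left
June 2065 has 30 days -> back to May 31, 2065 -> 5 left
May 2065: 31 - 5 = 26 -> lands on May 26

Result: 2065-05-26


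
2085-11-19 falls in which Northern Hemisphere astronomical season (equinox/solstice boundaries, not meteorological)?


Date: November 19
Astronomical Autumn (approx.; exact equinox/solstice day varies by year): September 22 to December 20
November 19 falls within the Autumn window

Autumn


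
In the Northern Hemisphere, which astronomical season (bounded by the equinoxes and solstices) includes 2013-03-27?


Date: March 27
Astronomical Spring (approx.; exact equinox/solstice day varies by year): March 20 to June 20
March 27 falls within the Spring window

Spring


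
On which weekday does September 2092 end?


September 2092 has 30 days
Anchor: Jan 1, 2092. With p = 2092 - 1 = 2091: (p + p//4 - p//100 + p//400) mod 7 = (2091 + 522 - 20 + 5) mod 7 = 2598 mod 7 = 1 -> Tuesday (Mon=0 ... Sun=6)
Days before September (Jan-Aug): 244; September 1 index = (1 + 244) mod 7 = 0 -> Monday
Last day offset: 30 - 1 = 29 days
Weekday index = (0 + 29) mod 7 = 1

Tuesday, September 30


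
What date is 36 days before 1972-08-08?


Start: 1972-08-08, subtract 36 days
Back 8 days from August 8 reaches July 31, 1972 -> 28 left
July 1972: 31 - 28 = 3 -> lands on July 3

Result: 1972-07-03


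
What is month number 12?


Month 12 of 12

December


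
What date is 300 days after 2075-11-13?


Start: 2075-11-13, add 300 days
November 2075 has 30 days: 30 - 13 = 17 days to November 30 -> 283 left
December 2075 has 31 days -> 252 left
January 2076 has 31 days -> 221 left
February 2076 has 29 days -> 192 left
March 2076 has 31 days -> 161 left
April 2076 has 30 days -> 131 left
May 2076 has 31 days -> 100 left
June 2076 has 30 days -> 70 left
July 2076 has 31 days -> 39 left
August 2076 has 31 days -> 8 left
September 2076: 8 <= 30 -> lands on September 8

Result: 2076-09-08


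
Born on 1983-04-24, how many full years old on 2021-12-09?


Birth: 1983-04-24
Reference: 2021-12-09
Year difference: 2021 - 1983 = 38

38 years old


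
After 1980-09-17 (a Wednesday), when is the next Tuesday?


Current: Wednesday
Target: Tuesday
Days ahead: 6

Next Tuesday: 1980-09-23


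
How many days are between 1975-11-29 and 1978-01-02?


From 1975-11-29 to 1978-01-02
1975-11-29: days before November = 31 + 28 + 31 + 30 + 31 + 30 + 31 + 31 + 30 + 31 = 304 (1975 is not a leap year); day of year = 304 + 29 = 333
1978-01-02: day of year = 2
Rest of 1975: 365 - 333 = 32
Full years 1976 (366), 1977 (365): 731
Total = 32 + 731 + 2 = 765

765 days


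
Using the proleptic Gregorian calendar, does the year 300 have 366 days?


Gregorian leap year rule: divisible by 4, but not by 100, unless also by 400.
300 is divisible by 100 but not 400 -> not a leap year

No


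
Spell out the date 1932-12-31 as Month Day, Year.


ISO 1932-12-31 parses as year=1932, month=12, day=31
Month 12 -> December

December 31, 1932


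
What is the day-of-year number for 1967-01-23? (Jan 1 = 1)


Date: January 23, 1967
No months before January
Plus 23 days in January

Day of year: 23


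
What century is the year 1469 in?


Century = (year - 1) // 100 + 1
= (1469 - 1) // 100 + 1
= 1468 // 100 + 1
= 14 + 1

15th century


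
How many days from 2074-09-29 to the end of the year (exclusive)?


Day of year: 272 of 365
Remaining = 365 - 272

93 days


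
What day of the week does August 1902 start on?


Target: August 1, 1902
Anchor: Jan 1, 1902. With p = 1902 - 1 = 1901: (p + p//4 - p//100 + p//400) mod 7 = (1901 + 475 - 19 + 4) mod 7 = 2361 mod 7 = 2 -> Wednesday (Mon=0 ... Sun=6)
Days before August (Jan-Jul): 212 days
Weekday index = (2 + 212) mod 7 = 4

Friday


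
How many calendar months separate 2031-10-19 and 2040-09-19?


From October 2031 to September 2040
9 years * 12 = 108 months, minus 1 month = 107

107 months


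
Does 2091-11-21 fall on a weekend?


Anchor: Jan 1, 2091. With p = 2091 - 1 = 2090: (p + p//4 - p//100 + p//400) mod 7 = (2090 + 522 - 20 + 5) mod 7 = 2597 mod 7 = 0 -> Monday (Mon=0 ... Sun=6)
Day of year: 325; offset = 324
Weekday index = (0 + 324) mod 7 = 2 -> Wednesday
Weekend days: Saturday, Sunday

No


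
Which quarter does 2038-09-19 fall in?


Month: September (month 9)
Q1: Jan-Mar, Q2: Apr-Jun, Q3: Jul-Sep, Q4: Oct-Dec

Q3


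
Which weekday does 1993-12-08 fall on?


Date: December 8, 1993
Anchor: Jan 1, 1993. With p = 1993 - 1 = 1992: (p + p//4 - p//100 + p//400) mod 7 = (1992 + 498 - 19 + 4) mod 7 = 2475 mod 7 = 4 -> Friday (Mon=0 ... Sun=6)
Days before December (Jan-Nov): 334; offset = 334 + 8 - 1 = 341
Weekday index = (4 + 341) mod 7 = 2

Day of the week: Wednesday


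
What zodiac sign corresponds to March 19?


Date: March 19
Conventional tropical zodiac dates: Pisces from February 19 onward; Aries starts March 21
March 19 falls within the Pisces range

Pisces


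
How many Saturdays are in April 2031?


April 2031 has 30 days
Anchor: Jan 1, 2031. With p = 2031 - 1 = 2030: (p + p//4 - p//100 + p//400) mod 7 = (2030 + 507 - 20 + 5) mod 7 = 2522 mod 7 = 2 -> Wednesday (Mon=0 ... Sun=6)
Days before April (Jan-Mar): 90; April 1 index = (2 + 90) mod 7 = 1 -> Tuesday
First Saturday is April 5
Saturdays: 5, 12, 19, 26

4 Saturdays


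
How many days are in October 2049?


October 2049

31 days


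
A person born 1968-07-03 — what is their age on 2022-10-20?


Birth: 1968-07-03
Reference: 2022-10-20
Year difference: 2022 - 1968 = 54

54 years old


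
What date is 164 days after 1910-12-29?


Start: 1910-12-29, add 164 days
December 1910 has 31 days: 31 - 29 = 2 days to December 31 -> 162 left
January 1911 has 31 days -> 131 left
February 1911 has 28 days -> 103 left
March 1911 has 31 days -> 72 left
April 1911 has 30 days -> 42 left
May 1911 has 31 days -> 11 left
June 1911: 11 <= 30 -> lands on June 11

Result: 1911-06-11


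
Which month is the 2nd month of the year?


Month 2 of 12

February


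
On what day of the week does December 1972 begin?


Target: December 1, 1972
Anchor: Jan 1, 1972. With p = 1972 - 1 = 1971: (p + p//4 - p//100 + p//400) mod 7 = (1971 + 492 - 19 + 4) mod 7 = 2448 mod 7 = 5 -> Saturday (Mon=0 ... Sun=6)
Days before December (Jan-Nov): 335 days
Weekday index = (5 + 335) mod 7 = 4

Friday


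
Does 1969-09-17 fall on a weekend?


Anchor: Jan 1, 1969. With p = 1969 - 1 = 1968: (p + p//4 - p//100 + p//400) mod 7 = (1968 + 492 - 19 + 4) mod 7 = 2445 mod 7 = 2 -> Wednesday (Mon=0 ... Sun=6)
Day of year: 260; offset = 259
Weekday index = (2 + 259) mod 7 = 2 -> Wednesday
Weekend days: Saturday, Sunday

No


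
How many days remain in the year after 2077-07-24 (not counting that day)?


Day of year: 205 of 365
Remaining = 365 - 205

160 days


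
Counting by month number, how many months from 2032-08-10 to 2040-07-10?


From August 2032 to July 2040
8 years * 12 = 96 months, minus 1 month = 95

95 months


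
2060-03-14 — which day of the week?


Date: March 14, 2060
Anchor: Jan 1, 2060. With p = 2060 - 1 = 2059: (p + p//4 - p//100 + p//400) mod 7 = (2059 + 514 - 20 + 5) mod 7 = 2558 mod 7 = 3 -> Thursday (Mon=0 ... Sun=6)
Days before March (Jan-Feb): 60; offset = 60 + 14 - 1 = 73
Weekday index = (3 + 73) mod 7 = 6

Day of the week: Sunday


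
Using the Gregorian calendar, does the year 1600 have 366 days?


Gregorian leap year rule: divisible by 4, but not by 100, unless also by 400.
1600 is divisible by 400 -> leap year

Yes


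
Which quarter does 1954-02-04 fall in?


Month: February (month 2)
Q1: Jan-Mar, Q2: Apr-Jun, Q3: Jul-Sep, Q4: Oct-Dec

Q1


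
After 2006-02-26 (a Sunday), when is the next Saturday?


Current: Sunday
Target: Saturday
Days ahead: 6

Next Saturday: 2006-03-04


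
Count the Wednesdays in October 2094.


October 2094 has 31 days
Anchor: Jan 1, 2094. With p = 2094 - 1 = 2093: (p + p//4 - p//100 + p//400) mod 7 = (2093 + 523 - 20 + 5) mod 7 = 2601 mod 7 = 4 -> Friday (Mon=0 ... Sun=6)
Days before October (Jan-Sep): 273; October 1 index = (4 + 273) mod 7 = 4 -> Friday
First Wednesday is October 6
Wednesdays: 6, 13, 20, 27

4 Wednesdays


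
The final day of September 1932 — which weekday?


September 1932 has 30 days
Anchor: Jan 1, 1932. With p = 1932 - 1 = 1931: (p + p//4 - p//100 + p//400) mod 7 = (1931 + 482 - 19 + 4) mod 7 = 2398 mod 7 = 4 -> Friday (Mon=0 ... Sun=6)
Days before September (Jan-Aug): 244; September 1 index = (4 + 244) mod 7 = 3 -> Thursday
Last day offset: 30 - 1 = 29 days
Weekday index = (3 + 29) mod 7 = 4

Friday, September 30


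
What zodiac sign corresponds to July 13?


Date: July 13
Conventional tropical zodiac dates: Cancer from June 21 onward; Leo starts July 23
July 13 falls within the Cancer range

Cancer


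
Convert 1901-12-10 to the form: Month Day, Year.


ISO 1901-12-10 parses as year=1901, month=12, day=10
Month 12 -> December

December 10, 1901


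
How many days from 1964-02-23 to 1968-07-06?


From 1964-02-23 to 1968-07-06
1964-02-23: days before February = 31; day of year = 31 + 23 = 54
1968-07-06: days before July = 31 + 29 + 31 + 30 + 31 + 30 = 182 (1968 is a leap year); day of year = 182 + 6 = 188
Rest of 1964: 366 - 54 = 312
Full years 1965 (365), 1966 (365), 1967 (365): 1095
Total = 312 + 1095 + 188 = 1595

1595 days


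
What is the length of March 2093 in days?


March 2093

31 days


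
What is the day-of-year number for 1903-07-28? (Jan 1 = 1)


Date: July 28, 1903
Days in months 1 through 6: 181
Plus 28 days in July

Day of year: 209


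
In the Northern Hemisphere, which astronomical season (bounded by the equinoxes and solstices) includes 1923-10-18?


Date: October 18
Astronomical Autumn (approx.; exact equinox/solstice day varies by year): September 22 to December 20
October 18 falls within the Autumn window

Autumn


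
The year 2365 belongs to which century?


Century = (year - 1) // 100 + 1
= (2365 - 1) // 100 + 1
= 2364 // 100 + 1
= 23 + 1

24th century


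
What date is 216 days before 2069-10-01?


Start: 2069-10-01, subtract 216 days
Back 1 day from October 1 reaches September 30, 2069 -> 215 left
September 2069 has 30 days -> back to August 31, 2069 -> 185 left
August 2069 has 31 days -> back to July 31, 2069 -> 154 left
July 2069 has 31 days -> back to June 30, 2069 -> 123 left
June 2069 has 30 days -> back to May 31, 2069 -> 93 left
May 2069 has 31 days -> back to April 30, 2069 -> 62 left
April 2069 has 30 days -> back to March 31, 2069 -> 32 left
March 2069 has 31 days -> back to February 28, 2069 -> 1 left
February 2069: 28 - 1 = 27 -> lands on February 27

Result: 2069-02-27


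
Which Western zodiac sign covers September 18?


Date: September 18
Conventional tropical zodiac dates: Virgo from August 23 onward; Libra starts September 23
September 18 falls within the Virgo range

Virgo


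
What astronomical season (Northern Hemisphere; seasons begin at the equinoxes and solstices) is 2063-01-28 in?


Date: January 28
Astronomical Winter (approx.; exact equinox/solstice day varies by year): December 21 to March 19
January 28 falls within the Winter window

Winter


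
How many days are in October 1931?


October 1931

31 days


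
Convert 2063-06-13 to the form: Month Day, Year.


ISO 2063-06-13 parses as year=2063, month=06, day=13
Month 6 -> June

June 13, 2063


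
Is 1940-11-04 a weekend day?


Anchor: Jan 1, 1940. With p = 1940 - 1 = 1939: (p + p//4 - p//100 + p//400) mod 7 = (1939 + 484 - 19 + 4) mod 7 = 2408 mod 7 = 0 -> Monday (Mon=0 ... Sun=6)
Day of year: 309; offset = 308
Weekday index = (0 + 308) mod 7 = 0 -> Monday
Weekend days: Saturday, Sunday

No


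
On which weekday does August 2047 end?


August 2047 has 31 days
Anchor: Jan 1, 2047. With p = 2047 - 1 = 2046: (p + p//4 - p//100 + p//400) mod 7 = (2046 + 511 - 20 + 5) mod 7 = 2542 mod 7 = 1 -> Tuesday (Mon=0 ... Sun=6)
Days before August (Jan-Jul): 212; August 1 index = (1 + 212) mod 7 = 3 -> Thursday
Last day offset: 31 - 1 = 30 days
Weekday index = (3 + 30) mod 7 = 5

Saturday, August 31


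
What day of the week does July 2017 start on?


Target: July 1, 2017
Anchor: Jan 1, 2017. With p = 2017 - 1 = 2016: (p + p//4 - p//100 + p//400) mod 7 = (2016 + 504 - 20 + 5) mod 7 = 2505 mod 7 = 6 -> Sunday (Mon=0 ... Sun=6)
Days before July (Jan-Jun): 181 days
Weekday index = (6 + 181) mod 7 = 5

Saturday


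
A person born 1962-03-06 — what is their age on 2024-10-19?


Birth: 1962-03-06
Reference: 2024-10-19
Year difference: 2024 - 1962 = 62

62 years old


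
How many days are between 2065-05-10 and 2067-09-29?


From 2065-05-10 to 2067-09-29
2065-05-10: days before May = 31 + 28 + 31 + 30 = 120 (2065 is not a leap year); day of year = 120 + 10 = 130
2067-09-29: days before September = 31 + 28 + 31 + 30 + 31 + 30 + 31 + 31 = 243 (2067 is not a leap year); day of year = 243 + 29 = 272
Rest of 2065: 365 - 130 = 235
Full years 2066 (365): 365
Total = 235 + 365 + 272 = 872

872 days


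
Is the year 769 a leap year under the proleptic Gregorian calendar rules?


Gregorian leap year rule: divisible by 4, but not by 100, unless also by 400.
769 is not divisible by 4 -> not a leap year

No


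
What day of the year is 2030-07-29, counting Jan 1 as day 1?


Date: July 29, 2030
Days in months 1 through 6: 181
Plus 29 days in July

Day of year: 210


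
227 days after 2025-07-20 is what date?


Start: 2025-07-20, add 227 days
July 2025 has 31 days: 31 - 20 = 11 days to July 31 -> 216 left
August 2025 has 31 days -> 185 left
September 2025 has 30 days -> 155 left
October 2025 has 31 days -> 124 left
November 2025 has 30 days -> 94 left
December 2025 has 31 days -> 63 left
January 2026 has 31 days -> 32 left
February 2026 has 28 days -> 4 left
March 2026: 4 <= 31 -> lands on March 4

Result: 2026-03-04


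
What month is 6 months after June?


June is month 6
6 + 6 = 12

December


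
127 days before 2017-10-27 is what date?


Start: 2017-10-27, subtract 127 days
Back 27 days from October 27 reaches September 30, 2017 -> 100 left
September 2017 has 30 days -> back to August 31, 2017 -> 70 left
August 2017 has 31 days -> back to July 31, 2017 -> 39 left
July 2017 has 31 days -> back to June 30, 2017 -> 8 left
June 2017: 30 - 8 = 22 -> lands on June 22

Result: 2017-06-22


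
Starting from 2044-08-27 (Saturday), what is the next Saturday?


Current: Saturday
Target: Saturday
Days ahead: 7

Next Saturday: 2044-09-03


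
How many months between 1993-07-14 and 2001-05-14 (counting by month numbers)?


From July 1993 to May 2001
8 years * 12 = 96 months, minus 2 months = 94

94 months


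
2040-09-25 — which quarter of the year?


Month: September (month 9)
Q1: Jan-Mar, Q2: Apr-Jun, Q3: Jul-Sep, Q4: Oct-Dec

Q3


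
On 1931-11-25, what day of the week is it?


Date: November 25, 1931
Anchor: Jan 1, 1931. With p = 1931 - 1 = 1930: (p + p//4 - p//100 + p//400) mod 7 = (1930 + 482 - 19 + 4) mod 7 = 2397 mod 7 = 3 -> Thursday (Mon=0 ... Sun=6)
Days before November (Jan-Oct): 304; offset = 304 + 25 - 1 = 328
Weekday index = (3 + 328) mod 7 = 2

Day of the week: Wednesday


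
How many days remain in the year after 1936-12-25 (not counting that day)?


Day of year: 360 of 366
Remaining = 366 - 360

6 days


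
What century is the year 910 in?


Century = (year - 1) // 100 + 1
= (910 - 1) // 100 + 1
= 909 // 100 + 1
= 9 + 1

10th century


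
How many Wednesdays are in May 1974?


May 1974 has 31 days
Anchor: Jan 1, 1974. With p = 1974 - 1 = 1973: (p + p//4 - p//100 + p//400) mod 7 = (1973 + 493 - 19 + 4) mod 7 = 2451 mod 7 = 1 -> Tuesday (Mon=0 ... Sun=6)
Days before May (Jan-Apr): 120; May 1 index = (1 + 120) mod 7 = 2 -> Wednesday
First Wednesday is May 1
Wednesdays: 1, 8, 15, 22, 29

5 Wednesdays


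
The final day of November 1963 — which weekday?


November 1963 has 30 days
Anchor: Jan 1, 1963. With p = 1963 - 1 = 1962: (p + p//4 - p//100 + p//400) mod 7 = (1962 + 490 - 19 + 4) mod 7 = 2437 mod 7 = 1 -> Tuesday (Mon=0 ... Sun=6)
Days before November (Jan-Oct): 304; November 1 index = (1 + 304) mod 7 = 4 -> Friday
Last day offset: 30 - 1 = 29 days
Weekday index = (4 + 29) mod 7 = 5

Saturday, November 30


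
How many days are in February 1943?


February 1943 (leap year: no)

28 days


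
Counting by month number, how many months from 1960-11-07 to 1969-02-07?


From November 1960 to February 1969
9 years * 12 = 108 months, minus 9 months = 99

99 months


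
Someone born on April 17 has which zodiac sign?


Date: April 17
Conventional tropical zodiac dates: Aries from March 21 onward; Taurus starts April 20
April 17 falls within the Aries range

Aries


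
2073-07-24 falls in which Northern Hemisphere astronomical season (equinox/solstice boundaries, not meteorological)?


Date: July 24
Astronomical Summer (approx.; exact equinox/solstice day varies by year): June 21 to September 21
July 24 falls within the Summer window

Summer


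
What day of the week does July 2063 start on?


Target: July 1, 2063
Anchor: Jan 1, 2063. With p = 2063 - 1 = 2062: (p + p//4 - p//100 + p//400) mod 7 = (2062 + 515 - 20 + 5) mod 7 = 2562 mod 7 = 0 -> Monday (Mon=0 ... Sun=6)
Days before July (Jan-Jun): 181 days
Weekday index = (0 + 181) mod 7 = 6

Sunday


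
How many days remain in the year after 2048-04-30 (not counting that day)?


Day of year: 121 of 366
Remaining = 366 - 121

245 days


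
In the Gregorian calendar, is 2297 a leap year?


Gregorian leap year rule: divisible by 4, but not by 100, unless also by 400.
2297 is not divisible by 4 -> not a leap year

No


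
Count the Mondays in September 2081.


September 2081 has 30 days
Anchor: Jan 1, 2081. With p = 2081 - 1 = 2080: (p + p//4 - p//100 + p//400) mod 7 = (2080 + 520 - 20 + 5) mod 7 = 2585 mod 7 = 2 -> Wednesday (Mon=0 ... Sun=6)
Days before September (Jan-Aug): 243; September 1 index = (2 + 243) mod 7 = 0 -> Monday
First Monday is September 1
Mondays: 1, 8, 15, 22, 29

5 Mondays


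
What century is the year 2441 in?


Century = (year - 1) // 100 + 1
= (2441 - 1) // 100 + 1
= 2440 // 100 + 1
= 24 + 1

25th century


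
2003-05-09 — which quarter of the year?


Month: May (month 5)
Q1: Jan-Mar, Q2: Apr-Jun, Q3: Jul-Sep, Q4: Oct-Dec

Q2


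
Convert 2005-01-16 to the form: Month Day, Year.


ISO 2005-01-16 parses as year=2005, month=01, day=16
Month 1 -> January

January 16, 2005


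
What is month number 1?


Month 1 of 12

January


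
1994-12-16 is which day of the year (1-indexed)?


Date: December 16, 1994
Days in months 1 through 11: 334
Plus 16 days in December

Day of year: 350


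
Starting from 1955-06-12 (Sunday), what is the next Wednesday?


Current: Sunday
Target: Wednesday
Days ahead: 3

Next Wednesday: 1955-06-15


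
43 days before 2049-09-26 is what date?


Start: 2049-09-26, subtract 43 days
Back 26 days from September 26 reaches August 31, 2049 -> 17 left
August 2049: 31 - 17 = 14 -> lands on August 14

Result: 2049-08-14


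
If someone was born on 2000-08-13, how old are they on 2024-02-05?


Birth: 2000-08-13
Reference: 2024-02-05
Year difference: 2024 - 2000 = 24
Birthday not yet reached in 2024, subtract 1

23 years old


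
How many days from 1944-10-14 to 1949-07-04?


From 1944-10-14 to 1949-07-04
1944-10-14: days before October = 31 + 29 + 31 + 30 + 31 + 30 + 31 + 31 + 30 = 274 (1944 is a leap year); day of year = 274 + 14 = 288
1949-07-04: days before July = 31 + 28 + 31 + 30 + 31 + 30 = 181 (1949 is not a leap year); day of year = 181 + 4 = 185
Rest of 1944: 366 - 288 = 78
Full years 1945 (365), 1946 (365), 1947 (365), 1948 (366): 1461
Total = 78 + 1461 + 185 = 1724

1724 days


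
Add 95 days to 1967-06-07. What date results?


Start: 1967-06-07, add 95 days
June 1967 has 30 days: 30 - 7 = 23 days to June 30 -> 72 left
July 1967 has 31 days -> 41 left
August 1967 has 31 days -> 10 left
September 1967: 10 <= 30 -> lands on September 10

Result: 1967-09-10
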